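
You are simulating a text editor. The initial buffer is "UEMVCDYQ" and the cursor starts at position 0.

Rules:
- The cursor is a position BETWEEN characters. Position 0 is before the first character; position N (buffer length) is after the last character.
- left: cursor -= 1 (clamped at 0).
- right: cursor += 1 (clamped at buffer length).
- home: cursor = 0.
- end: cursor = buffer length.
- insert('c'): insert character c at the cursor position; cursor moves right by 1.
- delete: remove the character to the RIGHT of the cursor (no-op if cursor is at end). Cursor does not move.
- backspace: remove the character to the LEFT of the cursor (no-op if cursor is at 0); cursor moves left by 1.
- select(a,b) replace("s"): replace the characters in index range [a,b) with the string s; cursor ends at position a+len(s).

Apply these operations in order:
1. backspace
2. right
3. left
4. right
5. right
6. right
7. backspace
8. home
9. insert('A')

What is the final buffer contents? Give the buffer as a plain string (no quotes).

Answer: AUEVCDYQ

Derivation:
After op 1 (backspace): buf='UEMVCDYQ' cursor=0
After op 2 (right): buf='UEMVCDYQ' cursor=1
After op 3 (left): buf='UEMVCDYQ' cursor=0
After op 4 (right): buf='UEMVCDYQ' cursor=1
After op 5 (right): buf='UEMVCDYQ' cursor=2
After op 6 (right): buf='UEMVCDYQ' cursor=3
After op 7 (backspace): buf='UEVCDYQ' cursor=2
After op 8 (home): buf='UEVCDYQ' cursor=0
After op 9 (insert('A')): buf='AUEVCDYQ' cursor=1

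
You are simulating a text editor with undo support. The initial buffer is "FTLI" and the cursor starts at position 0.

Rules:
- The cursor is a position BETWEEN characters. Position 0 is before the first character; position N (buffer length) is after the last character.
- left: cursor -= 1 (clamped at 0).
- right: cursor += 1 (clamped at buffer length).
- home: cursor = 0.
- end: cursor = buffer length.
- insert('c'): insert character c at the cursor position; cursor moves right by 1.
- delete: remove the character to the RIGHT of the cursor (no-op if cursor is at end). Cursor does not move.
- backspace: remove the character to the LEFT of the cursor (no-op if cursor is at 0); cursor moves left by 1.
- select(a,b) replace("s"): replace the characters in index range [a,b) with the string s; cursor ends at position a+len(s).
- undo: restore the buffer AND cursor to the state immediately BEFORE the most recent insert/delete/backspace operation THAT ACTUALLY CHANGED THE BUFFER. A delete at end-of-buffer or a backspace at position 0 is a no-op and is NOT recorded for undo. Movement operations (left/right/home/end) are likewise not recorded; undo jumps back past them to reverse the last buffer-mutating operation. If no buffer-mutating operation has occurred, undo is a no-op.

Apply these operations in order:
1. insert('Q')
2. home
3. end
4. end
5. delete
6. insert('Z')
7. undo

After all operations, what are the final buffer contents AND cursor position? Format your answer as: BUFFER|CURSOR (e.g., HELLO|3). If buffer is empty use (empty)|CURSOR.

Answer: QFTLI|5

Derivation:
After op 1 (insert('Q')): buf='QFTLI' cursor=1
After op 2 (home): buf='QFTLI' cursor=0
After op 3 (end): buf='QFTLI' cursor=5
After op 4 (end): buf='QFTLI' cursor=5
After op 5 (delete): buf='QFTLI' cursor=5
After op 6 (insert('Z')): buf='QFTLIZ' cursor=6
After op 7 (undo): buf='QFTLI' cursor=5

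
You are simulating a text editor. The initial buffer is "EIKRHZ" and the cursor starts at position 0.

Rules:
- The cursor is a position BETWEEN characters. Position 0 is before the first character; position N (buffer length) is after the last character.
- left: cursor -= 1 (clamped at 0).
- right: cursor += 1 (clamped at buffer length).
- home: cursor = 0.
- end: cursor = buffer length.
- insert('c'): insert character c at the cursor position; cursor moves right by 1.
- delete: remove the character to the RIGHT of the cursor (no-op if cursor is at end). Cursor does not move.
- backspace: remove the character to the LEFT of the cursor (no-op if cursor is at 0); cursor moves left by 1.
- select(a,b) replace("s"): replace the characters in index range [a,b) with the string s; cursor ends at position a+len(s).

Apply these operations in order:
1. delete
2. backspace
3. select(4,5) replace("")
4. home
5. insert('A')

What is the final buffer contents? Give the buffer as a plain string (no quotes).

Answer: AIKRH

Derivation:
After op 1 (delete): buf='IKRHZ' cursor=0
After op 2 (backspace): buf='IKRHZ' cursor=0
After op 3 (select(4,5) replace("")): buf='IKRH' cursor=4
After op 4 (home): buf='IKRH' cursor=0
After op 5 (insert('A')): buf='AIKRH' cursor=1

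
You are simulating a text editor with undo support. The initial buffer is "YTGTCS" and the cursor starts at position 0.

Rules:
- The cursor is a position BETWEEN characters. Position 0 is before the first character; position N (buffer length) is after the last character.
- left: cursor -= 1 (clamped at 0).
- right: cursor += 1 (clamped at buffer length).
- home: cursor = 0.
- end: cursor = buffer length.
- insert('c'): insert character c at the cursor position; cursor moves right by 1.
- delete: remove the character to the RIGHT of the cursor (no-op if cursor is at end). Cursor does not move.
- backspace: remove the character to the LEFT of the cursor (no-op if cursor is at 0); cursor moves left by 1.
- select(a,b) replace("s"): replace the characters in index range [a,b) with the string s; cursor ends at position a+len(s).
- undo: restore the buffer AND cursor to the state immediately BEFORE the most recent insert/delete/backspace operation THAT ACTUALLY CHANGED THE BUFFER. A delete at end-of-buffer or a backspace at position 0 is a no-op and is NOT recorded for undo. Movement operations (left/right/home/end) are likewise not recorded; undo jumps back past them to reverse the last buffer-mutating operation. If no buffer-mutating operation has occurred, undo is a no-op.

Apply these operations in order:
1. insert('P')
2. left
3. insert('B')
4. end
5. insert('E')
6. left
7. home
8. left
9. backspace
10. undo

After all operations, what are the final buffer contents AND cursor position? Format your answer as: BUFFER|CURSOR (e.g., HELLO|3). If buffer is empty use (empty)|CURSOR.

After op 1 (insert('P')): buf='PYTGTCS' cursor=1
After op 2 (left): buf='PYTGTCS' cursor=0
After op 3 (insert('B')): buf='BPYTGTCS' cursor=1
After op 4 (end): buf='BPYTGTCS' cursor=8
After op 5 (insert('E')): buf='BPYTGTCSE' cursor=9
After op 6 (left): buf='BPYTGTCSE' cursor=8
After op 7 (home): buf='BPYTGTCSE' cursor=0
After op 8 (left): buf='BPYTGTCSE' cursor=0
After op 9 (backspace): buf='BPYTGTCSE' cursor=0
After op 10 (undo): buf='BPYTGTCS' cursor=8

Answer: BPYTGTCS|8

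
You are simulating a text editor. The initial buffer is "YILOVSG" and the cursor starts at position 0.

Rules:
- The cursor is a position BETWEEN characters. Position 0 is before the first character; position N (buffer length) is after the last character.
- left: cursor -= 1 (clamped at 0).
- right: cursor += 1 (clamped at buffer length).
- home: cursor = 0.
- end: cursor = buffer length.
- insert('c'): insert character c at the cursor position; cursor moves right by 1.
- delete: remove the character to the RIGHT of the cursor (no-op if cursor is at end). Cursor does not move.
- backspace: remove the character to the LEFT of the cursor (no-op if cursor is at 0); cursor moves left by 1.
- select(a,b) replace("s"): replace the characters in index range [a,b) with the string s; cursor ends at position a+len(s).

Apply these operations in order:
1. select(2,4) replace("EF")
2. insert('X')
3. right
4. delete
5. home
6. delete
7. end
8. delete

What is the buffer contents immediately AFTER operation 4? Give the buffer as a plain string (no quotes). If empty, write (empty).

Answer: YIEFXVG

Derivation:
After op 1 (select(2,4) replace("EF")): buf='YIEFVSG' cursor=4
After op 2 (insert('X')): buf='YIEFXVSG' cursor=5
After op 3 (right): buf='YIEFXVSG' cursor=6
After op 4 (delete): buf='YIEFXVG' cursor=6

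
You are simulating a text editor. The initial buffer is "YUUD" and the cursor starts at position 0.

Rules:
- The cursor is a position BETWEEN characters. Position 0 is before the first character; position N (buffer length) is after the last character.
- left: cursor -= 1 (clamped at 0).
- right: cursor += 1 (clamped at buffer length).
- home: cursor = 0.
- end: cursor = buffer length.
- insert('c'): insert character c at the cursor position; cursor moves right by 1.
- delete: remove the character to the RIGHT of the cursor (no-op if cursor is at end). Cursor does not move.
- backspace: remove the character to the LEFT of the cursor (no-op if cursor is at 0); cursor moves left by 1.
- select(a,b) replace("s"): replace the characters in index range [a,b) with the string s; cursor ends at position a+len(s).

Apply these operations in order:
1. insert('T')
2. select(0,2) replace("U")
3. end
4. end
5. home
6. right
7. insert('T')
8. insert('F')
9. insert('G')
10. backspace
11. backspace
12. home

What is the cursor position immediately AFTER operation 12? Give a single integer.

Answer: 0

Derivation:
After op 1 (insert('T')): buf='TYUUD' cursor=1
After op 2 (select(0,2) replace("U")): buf='UUUD' cursor=1
After op 3 (end): buf='UUUD' cursor=4
After op 4 (end): buf='UUUD' cursor=4
After op 5 (home): buf='UUUD' cursor=0
After op 6 (right): buf='UUUD' cursor=1
After op 7 (insert('T')): buf='UTUUD' cursor=2
After op 8 (insert('F')): buf='UTFUUD' cursor=3
After op 9 (insert('G')): buf='UTFGUUD' cursor=4
After op 10 (backspace): buf='UTFUUD' cursor=3
After op 11 (backspace): buf='UTUUD' cursor=2
After op 12 (home): buf='UTUUD' cursor=0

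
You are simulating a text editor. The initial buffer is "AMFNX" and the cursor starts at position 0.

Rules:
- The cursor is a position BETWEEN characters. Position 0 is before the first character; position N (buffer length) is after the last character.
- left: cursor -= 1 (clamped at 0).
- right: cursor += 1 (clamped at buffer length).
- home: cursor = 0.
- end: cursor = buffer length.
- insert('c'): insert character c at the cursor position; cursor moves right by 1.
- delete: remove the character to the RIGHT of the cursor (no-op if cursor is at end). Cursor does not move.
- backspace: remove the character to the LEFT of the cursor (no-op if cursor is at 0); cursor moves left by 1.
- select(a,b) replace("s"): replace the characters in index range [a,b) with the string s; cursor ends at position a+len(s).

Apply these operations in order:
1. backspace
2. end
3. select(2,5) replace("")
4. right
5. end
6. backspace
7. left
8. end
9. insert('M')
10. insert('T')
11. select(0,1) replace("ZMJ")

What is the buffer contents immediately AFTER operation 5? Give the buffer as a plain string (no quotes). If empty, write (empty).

After op 1 (backspace): buf='AMFNX' cursor=0
After op 2 (end): buf='AMFNX' cursor=5
After op 3 (select(2,5) replace("")): buf='AM' cursor=2
After op 4 (right): buf='AM' cursor=2
After op 5 (end): buf='AM' cursor=2

Answer: AM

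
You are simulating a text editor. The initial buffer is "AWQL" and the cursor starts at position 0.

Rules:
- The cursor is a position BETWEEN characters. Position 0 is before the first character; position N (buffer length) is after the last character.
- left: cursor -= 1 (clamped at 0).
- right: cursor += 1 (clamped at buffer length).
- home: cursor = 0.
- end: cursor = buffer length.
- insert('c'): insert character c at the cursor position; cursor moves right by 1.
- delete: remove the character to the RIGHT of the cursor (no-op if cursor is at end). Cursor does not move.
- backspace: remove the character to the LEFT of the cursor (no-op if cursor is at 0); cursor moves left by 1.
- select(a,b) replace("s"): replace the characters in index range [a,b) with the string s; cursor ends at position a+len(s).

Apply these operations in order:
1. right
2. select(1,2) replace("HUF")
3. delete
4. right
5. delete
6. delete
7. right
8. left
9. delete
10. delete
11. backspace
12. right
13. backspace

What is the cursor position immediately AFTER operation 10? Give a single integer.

After op 1 (right): buf='AWQL' cursor=1
After op 2 (select(1,2) replace("HUF")): buf='AHUFQL' cursor=4
After op 3 (delete): buf='AHUFL' cursor=4
After op 4 (right): buf='AHUFL' cursor=5
After op 5 (delete): buf='AHUFL' cursor=5
After op 6 (delete): buf='AHUFL' cursor=5
After op 7 (right): buf='AHUFL' cursor=5
After op 8 (left): buf='AHUFL' cursor=4
After op 9 (delete): buf='AHUF' cursor=4
After op 10 (delete): buf='AHUF' cursor=4

Answer: 4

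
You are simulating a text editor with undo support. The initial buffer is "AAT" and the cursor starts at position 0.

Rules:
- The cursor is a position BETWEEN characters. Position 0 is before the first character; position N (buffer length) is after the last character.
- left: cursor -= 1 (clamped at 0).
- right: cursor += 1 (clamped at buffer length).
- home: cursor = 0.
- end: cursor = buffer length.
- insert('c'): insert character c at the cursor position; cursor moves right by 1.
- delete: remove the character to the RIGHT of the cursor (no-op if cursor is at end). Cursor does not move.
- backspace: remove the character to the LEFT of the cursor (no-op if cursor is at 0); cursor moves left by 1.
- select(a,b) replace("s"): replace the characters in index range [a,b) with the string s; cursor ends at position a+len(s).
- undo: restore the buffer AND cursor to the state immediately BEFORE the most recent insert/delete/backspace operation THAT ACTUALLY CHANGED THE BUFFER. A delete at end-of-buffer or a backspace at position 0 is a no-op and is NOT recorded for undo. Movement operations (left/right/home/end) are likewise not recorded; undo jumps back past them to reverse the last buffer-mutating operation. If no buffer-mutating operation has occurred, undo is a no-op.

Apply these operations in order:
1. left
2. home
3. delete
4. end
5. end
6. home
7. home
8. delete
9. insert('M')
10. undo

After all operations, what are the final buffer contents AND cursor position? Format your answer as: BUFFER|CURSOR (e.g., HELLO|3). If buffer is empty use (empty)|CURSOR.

Answer: T|0

Derivation:
After op 1 (left): buf='AAT' cursor=0
After op 2 (home): buf='AAT' cursor=0
After op 3 (delete): buf='AT' cursor=0
After op 4 (end): buf='AT' cursor=2
After op 5 (end): buf='AT' cursor=2
After op 6 (home): buf='AT' cursor=0
After op 7 (home): buf='AT' cursor=0
After op 8 (delete): buf='T' cursor=0
After op 9 (insert('M')): buf='MT' cursor=1
After op 10 (undo): buf='T' cursor=0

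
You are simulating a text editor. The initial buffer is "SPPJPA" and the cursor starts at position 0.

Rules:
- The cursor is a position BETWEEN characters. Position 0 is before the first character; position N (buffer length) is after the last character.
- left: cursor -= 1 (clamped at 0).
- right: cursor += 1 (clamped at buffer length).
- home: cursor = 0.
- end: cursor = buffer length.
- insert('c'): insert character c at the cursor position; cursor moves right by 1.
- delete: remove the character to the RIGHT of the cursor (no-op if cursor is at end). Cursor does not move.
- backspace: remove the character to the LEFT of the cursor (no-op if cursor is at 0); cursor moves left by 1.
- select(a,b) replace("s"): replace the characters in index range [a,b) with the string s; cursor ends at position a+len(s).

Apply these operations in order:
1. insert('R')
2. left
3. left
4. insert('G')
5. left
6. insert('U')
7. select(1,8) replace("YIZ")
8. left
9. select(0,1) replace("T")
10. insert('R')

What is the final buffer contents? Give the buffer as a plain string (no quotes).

After op 1 (insert('R')): buf='RSPPJPA' cursor=1
After op 2 (left): buf='RSPPJPA' cursor=0
After op 3 (left): buf='RSPPJPA' cursor=0
After op 4 (insert('G')): buf='GRSPPJPA' cursor=1
After op 5 (left): buf='GRSPPJPA' cursor=0
After op 6 (insert('U')): buf='UGRSPPJPA' cursor=1
After op 7 (select(1,8) replace("YIZ")): buf='UYIZA' cursor=4
After op 8 (left): buf='UYIZA' cursor=3
After op 9 (select(0,1) replace("T")): buf='TYIZA' cursor=1
After op 10 (insert('R')): buf='TRYIZA' cursor=2

Answer: TRYIZA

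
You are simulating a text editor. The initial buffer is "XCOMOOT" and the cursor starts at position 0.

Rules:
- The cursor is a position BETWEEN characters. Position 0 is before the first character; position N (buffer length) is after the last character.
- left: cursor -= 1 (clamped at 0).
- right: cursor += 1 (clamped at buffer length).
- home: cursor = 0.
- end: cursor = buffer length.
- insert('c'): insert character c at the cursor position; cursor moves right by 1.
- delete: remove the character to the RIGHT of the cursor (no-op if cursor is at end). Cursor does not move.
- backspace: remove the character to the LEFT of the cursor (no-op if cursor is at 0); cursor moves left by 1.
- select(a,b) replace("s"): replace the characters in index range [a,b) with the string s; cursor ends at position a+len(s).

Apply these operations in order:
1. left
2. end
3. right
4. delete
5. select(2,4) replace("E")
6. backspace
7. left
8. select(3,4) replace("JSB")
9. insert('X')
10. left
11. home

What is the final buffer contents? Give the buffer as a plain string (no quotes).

Answer: XCOJSBXT

Derivation:
After op 1 (left): buf='XCOMOOT' cursor=0
After op 2 (end): buf='XCOMOOT' cursor=7
After op 3 (right): buf='XCOMOOT' cursor=7
After op 4 (delete): buf='XCOMOOT' cursor=7
After op 5 (select(2,4) replace("E")): buf='XCEOOT' cursor=3
After op 6 (backspace): buf='XCOOT' cursor=2
After op 7 (left): buf='XCOOT' cursor=1
After op 8 (select(3,4) replace("JSB")): buf='XCOJSBT' cursor=6
After op 9 (insert('X')): buf='XCOJSBXT' cursor=7
After op 10 (left): buf='XCOJSBXT' cursor=6
After op 11 (home): buf='XCOJSBXT' cursor=0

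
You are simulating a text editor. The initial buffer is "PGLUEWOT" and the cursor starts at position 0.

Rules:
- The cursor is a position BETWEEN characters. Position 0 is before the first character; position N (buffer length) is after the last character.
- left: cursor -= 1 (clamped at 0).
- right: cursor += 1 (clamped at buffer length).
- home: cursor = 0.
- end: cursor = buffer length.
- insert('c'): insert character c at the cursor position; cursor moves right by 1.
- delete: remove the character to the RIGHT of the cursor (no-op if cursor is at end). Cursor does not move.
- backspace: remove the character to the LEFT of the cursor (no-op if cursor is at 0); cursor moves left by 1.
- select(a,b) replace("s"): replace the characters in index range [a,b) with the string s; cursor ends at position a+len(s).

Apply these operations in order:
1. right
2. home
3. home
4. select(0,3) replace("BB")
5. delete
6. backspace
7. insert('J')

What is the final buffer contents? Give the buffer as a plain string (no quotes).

Answer: BJEWOT

Derivation:
After op 1 (right): buf='PGLUEWOT' cursor=1
After op 2 (home): buf='PGLUEWOT' cursor=0
After op 3 (home): buf='PGLUEWOT' cursor=0
After op 4 (select(0,3) replace("BB")): buf='BBUEWOT' cursor=2
After op 5 (delete): buf='BBEWOT' cursor=2
After op 6 (backspace): buf='BEWOT' cursor=1
After op 7 (insert('J')): buf='BJEWOT' cursor=2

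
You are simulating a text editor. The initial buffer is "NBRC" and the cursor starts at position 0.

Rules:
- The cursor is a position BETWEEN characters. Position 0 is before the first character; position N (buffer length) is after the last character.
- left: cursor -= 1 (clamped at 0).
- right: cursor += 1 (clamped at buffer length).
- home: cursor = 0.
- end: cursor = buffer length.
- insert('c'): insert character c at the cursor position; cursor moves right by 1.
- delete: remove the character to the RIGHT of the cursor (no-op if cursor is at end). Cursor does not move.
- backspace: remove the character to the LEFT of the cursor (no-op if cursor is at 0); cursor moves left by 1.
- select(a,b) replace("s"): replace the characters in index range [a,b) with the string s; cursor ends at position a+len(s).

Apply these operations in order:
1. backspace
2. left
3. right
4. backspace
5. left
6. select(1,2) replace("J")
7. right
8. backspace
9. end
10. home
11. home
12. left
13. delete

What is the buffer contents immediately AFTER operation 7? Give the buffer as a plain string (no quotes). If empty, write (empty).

Answer: BJC

Derivation:
After op 1 (backspace): buf='NBRC' cursor=0
After op 2 (left): buf='NBRC' cursor=0
After op 3 (right): buf='NBRC' cursor=1
After op 4 (backspace): buf='BRC' cursor=0
After op 5 (left): buf='BRC' cursor=0
After op 6 (select(1,2) replace("J")): buf='BJC' cursor=2
After op 7 (right): buf='BJC' cursor=3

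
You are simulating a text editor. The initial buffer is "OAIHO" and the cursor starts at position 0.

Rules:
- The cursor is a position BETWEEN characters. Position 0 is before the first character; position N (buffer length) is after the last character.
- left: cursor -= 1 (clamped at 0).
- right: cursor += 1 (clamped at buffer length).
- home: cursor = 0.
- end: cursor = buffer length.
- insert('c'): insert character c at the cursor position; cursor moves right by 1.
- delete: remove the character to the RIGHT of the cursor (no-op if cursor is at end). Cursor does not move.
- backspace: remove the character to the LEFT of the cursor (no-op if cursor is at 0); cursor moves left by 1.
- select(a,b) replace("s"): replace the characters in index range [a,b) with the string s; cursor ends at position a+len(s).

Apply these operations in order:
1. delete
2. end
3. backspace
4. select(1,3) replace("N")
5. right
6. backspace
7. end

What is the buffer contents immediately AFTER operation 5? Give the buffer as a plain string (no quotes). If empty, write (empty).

Answer: AN

Derivation:
After op 1 (delete): buf='AIHO' cursor=0
After op 2 (end): buf='AIHO' cursor=4
After op 3 (backspace): buf='AIH' cursor=3
After op 4 (select(1,3) replace("N")): buf='AN' cursor=2
After op 5 (right): buf='AN' cursor=2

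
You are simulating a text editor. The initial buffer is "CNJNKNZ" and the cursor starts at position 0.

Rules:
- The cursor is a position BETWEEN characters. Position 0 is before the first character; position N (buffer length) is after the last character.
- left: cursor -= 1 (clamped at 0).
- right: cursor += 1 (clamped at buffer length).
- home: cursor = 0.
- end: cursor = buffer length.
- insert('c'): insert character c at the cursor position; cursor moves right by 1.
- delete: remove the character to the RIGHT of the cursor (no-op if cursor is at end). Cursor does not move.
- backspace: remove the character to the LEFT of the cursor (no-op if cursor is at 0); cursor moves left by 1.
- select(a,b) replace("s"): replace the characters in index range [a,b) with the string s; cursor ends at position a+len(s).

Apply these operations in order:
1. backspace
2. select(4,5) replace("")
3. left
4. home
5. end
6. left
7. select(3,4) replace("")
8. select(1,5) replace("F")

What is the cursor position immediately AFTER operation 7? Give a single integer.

Answer: 3

Derivation:
After op 1 (backspace): buf='CNJNKNZ' cursor=0
After op 2 (select(4,5) replace("")): buf='CNJNNZ' cursor=4
After op 3 (left): buf='CNJNNZ' cursor=3
After op 4 (home): buf='CNJNNZ' cursor=0
After op 5 (end): buf='CNJNNZ' cursor=6
After op 6 (left): buf='CNJNNZ' cursor=5
After op 7 (select(3,4) replace("")): buf='CNJNZ' cursor=3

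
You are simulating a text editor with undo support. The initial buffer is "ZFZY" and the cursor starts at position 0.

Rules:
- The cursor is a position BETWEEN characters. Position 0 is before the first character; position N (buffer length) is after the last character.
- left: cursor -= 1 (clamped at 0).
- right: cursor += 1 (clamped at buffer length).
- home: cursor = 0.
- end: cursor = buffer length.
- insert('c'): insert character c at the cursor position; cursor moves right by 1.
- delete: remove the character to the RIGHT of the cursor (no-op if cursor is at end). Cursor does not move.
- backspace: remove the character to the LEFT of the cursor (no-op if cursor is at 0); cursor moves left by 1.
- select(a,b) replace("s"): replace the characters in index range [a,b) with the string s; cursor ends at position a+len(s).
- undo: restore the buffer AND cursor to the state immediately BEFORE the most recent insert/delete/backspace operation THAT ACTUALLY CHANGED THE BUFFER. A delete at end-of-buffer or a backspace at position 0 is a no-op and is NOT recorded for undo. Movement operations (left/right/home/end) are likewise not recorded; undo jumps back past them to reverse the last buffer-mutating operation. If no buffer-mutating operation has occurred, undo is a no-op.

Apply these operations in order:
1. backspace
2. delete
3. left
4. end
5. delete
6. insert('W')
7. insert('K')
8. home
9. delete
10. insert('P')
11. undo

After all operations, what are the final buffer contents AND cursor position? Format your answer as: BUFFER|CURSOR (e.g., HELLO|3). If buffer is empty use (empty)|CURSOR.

Answer: ZYWK|0

Derivation:
After op 1 (backspace): buf='ZFZY' cursor=0
After op 2 (delete): buf='FZY' cursor=0
After op 3 (left): buf='FZY' cursor=0
After op 4 (end): buf='FZY' cursor=3
After op 5 (delete): buf='FZY' cursor=3
After op 6 (insert('W')): buf='FZYW' cursor=4
After op 7 (insert('K')): buf='FZYWK' cursor=5
After op 8 (home): buf='FZYWK' cursor=0
After op 9 (delete): buf='ZYWK' cursor=0
After op 10 (insert('P')): buf='PZYWK' cursor=1
After op 11 (undo): buf='ZYWK' cursor=0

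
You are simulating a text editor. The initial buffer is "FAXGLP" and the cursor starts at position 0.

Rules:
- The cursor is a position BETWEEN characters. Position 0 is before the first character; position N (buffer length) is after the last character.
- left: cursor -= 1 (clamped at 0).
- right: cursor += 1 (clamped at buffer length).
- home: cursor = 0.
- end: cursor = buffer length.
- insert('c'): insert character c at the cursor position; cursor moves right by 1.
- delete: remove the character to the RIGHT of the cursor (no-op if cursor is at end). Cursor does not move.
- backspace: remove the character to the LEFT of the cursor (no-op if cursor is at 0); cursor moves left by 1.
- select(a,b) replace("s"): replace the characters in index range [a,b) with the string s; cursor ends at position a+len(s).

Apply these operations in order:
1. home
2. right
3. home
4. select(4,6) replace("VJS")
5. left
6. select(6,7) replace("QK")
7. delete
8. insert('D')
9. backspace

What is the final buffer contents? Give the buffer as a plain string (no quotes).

After op 1 (home): buf='FAXGLP' cursor=0
After op 2 (right): buf='FAXGLP' cursor=1
After op 3 (home): buf='FAXGLP' cursor=0
After op 4 (select(4,6) replace("VJS")): buf='FAXGVJS' cursor=7
After op 5 (left): buf='FAXGVJS' cursor=6
After op 6 (select(6,7) replace("QK")): buf='FAXGVJQK' cursor=8
After op 7 (delete): buf='FAXGVJQK' cursor=8
After op 8 (insert('D')): buf='FAXGVJQKD' cursor=9
After op 9 (backspace): buf='FAXGVJQK' cursor=8

Answer: FAXGVJQK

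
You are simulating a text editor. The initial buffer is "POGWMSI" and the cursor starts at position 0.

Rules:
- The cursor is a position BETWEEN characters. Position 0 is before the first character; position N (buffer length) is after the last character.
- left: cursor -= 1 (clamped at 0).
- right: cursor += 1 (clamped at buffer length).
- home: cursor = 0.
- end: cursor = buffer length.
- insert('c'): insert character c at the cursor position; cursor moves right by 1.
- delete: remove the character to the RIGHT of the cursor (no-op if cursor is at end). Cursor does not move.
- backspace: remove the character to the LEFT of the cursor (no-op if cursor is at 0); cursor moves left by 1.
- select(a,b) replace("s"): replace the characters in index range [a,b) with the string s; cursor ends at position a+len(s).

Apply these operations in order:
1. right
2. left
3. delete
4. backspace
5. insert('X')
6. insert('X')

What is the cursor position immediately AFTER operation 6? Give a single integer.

After op 1 (right): buf='POGWMSI' cursor=1
After op 2 (left): buf='POGWMSI' cursor=0
After op 3 (delete): buf='OGWMSI' cursor=0
After op 4 (backspace): buf='OGWMSI' cursor=0
After op 5 (insert('X')): buf='XOGWMSI' cursor=1
After op 6 (insert('X')): buf='XXOGWMSI' cursor=2

Answer: 2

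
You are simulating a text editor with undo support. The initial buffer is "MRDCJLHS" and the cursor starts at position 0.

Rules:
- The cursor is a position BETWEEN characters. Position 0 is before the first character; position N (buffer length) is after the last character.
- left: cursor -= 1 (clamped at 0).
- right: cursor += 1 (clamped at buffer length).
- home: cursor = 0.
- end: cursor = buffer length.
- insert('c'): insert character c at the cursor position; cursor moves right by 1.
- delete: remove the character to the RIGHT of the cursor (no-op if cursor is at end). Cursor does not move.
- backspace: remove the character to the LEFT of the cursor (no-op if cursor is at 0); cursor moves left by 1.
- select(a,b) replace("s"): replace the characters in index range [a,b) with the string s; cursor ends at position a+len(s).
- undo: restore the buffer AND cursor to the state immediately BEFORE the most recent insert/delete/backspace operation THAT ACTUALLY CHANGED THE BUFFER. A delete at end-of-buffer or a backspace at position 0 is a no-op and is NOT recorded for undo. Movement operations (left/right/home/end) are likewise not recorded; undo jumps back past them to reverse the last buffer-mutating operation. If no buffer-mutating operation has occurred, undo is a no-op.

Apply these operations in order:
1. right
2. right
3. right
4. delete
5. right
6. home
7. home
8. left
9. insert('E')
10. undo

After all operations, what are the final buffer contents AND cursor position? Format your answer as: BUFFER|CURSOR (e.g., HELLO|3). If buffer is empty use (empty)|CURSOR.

Answer: MRDJLHS|0

Derivation:
After op 1 (right): buf='MRDCJLHS' cursor=1
After op 2 (right): buf='MRDCJLHS' cursor=2
After op 3 (right): buf='MRDCJLHS' cursor=3
After op 4 (delete): buf='MRDJLHS' cursor=3
After op 5 (right): buf='MRDJLHS' cursor=4
After op 6 (home): buf='MRDJLHS' cursor=0
After op 7 (home): buf='MRDJLHS' cursor=0
After op 8 (left): buf='MRDJLHS' cursor=0
After op 9 (insert('E')): buf='EMRDJLHS' cursor=1
After op 10 (undo): buf='MRDJLHS' cursor=0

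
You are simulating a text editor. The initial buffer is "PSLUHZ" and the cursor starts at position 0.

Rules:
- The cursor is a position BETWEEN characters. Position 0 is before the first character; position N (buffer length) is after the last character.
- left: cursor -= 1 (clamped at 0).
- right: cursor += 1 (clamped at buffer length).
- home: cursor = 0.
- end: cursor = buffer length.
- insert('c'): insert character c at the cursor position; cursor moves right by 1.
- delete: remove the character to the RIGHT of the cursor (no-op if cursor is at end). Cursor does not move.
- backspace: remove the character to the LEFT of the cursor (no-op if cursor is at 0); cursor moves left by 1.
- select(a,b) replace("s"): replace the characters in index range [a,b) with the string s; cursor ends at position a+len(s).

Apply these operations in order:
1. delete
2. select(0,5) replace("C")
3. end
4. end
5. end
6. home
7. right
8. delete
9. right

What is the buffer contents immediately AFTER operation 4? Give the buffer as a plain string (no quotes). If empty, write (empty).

After op 1 (delete): buf='SLUHZ' cursor=0
After op 2 (select(0,5) replace("C")): buf='C' cursor=1
After op 3 (end): buf='C' cursor=1
After op 4 (end): buf='C' cursor=1

Answer: C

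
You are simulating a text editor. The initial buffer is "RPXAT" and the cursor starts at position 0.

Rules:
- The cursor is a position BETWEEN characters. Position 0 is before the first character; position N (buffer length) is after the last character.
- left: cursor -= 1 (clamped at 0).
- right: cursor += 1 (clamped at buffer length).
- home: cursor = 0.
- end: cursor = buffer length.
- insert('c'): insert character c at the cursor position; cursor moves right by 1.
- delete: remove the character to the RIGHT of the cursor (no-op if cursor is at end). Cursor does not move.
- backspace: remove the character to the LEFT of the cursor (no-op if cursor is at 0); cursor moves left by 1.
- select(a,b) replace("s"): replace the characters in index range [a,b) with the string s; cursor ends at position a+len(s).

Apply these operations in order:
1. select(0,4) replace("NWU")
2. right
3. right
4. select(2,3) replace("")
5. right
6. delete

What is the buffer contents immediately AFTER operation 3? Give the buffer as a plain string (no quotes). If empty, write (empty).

Answer: NWUT

Derivation:
After op 1 (select(0,4) replace("NWU")): buf='NWUT' cursor=3
After op 2 (right): buf='NWUT' cursor=4
After op 3 (right): buf='NWUT' cursor=4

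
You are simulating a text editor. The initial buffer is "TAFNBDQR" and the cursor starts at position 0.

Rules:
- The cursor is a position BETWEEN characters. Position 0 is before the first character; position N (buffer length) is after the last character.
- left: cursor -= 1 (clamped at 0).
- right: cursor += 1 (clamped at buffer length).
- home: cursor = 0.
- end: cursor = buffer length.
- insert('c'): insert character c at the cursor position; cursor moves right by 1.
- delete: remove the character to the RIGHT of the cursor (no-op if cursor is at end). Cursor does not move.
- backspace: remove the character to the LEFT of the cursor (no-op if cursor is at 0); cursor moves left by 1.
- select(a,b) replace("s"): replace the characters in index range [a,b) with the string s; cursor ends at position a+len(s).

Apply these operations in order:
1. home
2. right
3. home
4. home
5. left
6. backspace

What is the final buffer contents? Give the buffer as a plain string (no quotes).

Answer: TAFNBDQR

Derivation:
After op 1 (home): buf='TAFNBDQR' cursor=0
After op 2 (right): buf='TAFNBDQR' cursor=1
After op 3 (home): buf='TAFNBDQR' cursor=0
After op 4 (home): buf='TAFNBDQR' cursor=0
After op 5 (left): buf='TAFNBDQR' cursor=0
After op 6 (backspace): buf='TAFNBDQR' cursor=0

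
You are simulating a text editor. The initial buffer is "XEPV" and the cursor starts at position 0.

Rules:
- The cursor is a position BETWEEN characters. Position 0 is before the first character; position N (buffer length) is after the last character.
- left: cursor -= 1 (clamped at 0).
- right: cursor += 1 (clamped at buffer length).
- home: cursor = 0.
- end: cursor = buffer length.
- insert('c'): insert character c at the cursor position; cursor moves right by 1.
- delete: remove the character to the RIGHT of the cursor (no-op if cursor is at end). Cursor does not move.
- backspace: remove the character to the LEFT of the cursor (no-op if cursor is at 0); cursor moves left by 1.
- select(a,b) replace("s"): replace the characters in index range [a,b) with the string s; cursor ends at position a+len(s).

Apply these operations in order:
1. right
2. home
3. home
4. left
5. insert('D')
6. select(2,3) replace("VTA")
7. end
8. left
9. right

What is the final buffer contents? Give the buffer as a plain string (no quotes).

Answer: DXVTAPV

Derivation:
After op 1 (right): buf='XEPV' cursor=1
After op 2 (home): buf='XEPV' cursor=0
After op 3 (home): buf='XEPV' cursor=0
After op 4 (left): buf='XEPV' cursor=0
After op 5 (insert('D')): buf='DXEPV' cursor=1
After op 6 (select(2,3) replace("VTA")): buf='DXVTAPV' cursor=5
After op 7 (end): buf='DXVTAPV' cursor=7
After op 8 (left): buf='DXVTAPV' cursor=6
After op 9 (right): buf='DXVTAPV' cursor=7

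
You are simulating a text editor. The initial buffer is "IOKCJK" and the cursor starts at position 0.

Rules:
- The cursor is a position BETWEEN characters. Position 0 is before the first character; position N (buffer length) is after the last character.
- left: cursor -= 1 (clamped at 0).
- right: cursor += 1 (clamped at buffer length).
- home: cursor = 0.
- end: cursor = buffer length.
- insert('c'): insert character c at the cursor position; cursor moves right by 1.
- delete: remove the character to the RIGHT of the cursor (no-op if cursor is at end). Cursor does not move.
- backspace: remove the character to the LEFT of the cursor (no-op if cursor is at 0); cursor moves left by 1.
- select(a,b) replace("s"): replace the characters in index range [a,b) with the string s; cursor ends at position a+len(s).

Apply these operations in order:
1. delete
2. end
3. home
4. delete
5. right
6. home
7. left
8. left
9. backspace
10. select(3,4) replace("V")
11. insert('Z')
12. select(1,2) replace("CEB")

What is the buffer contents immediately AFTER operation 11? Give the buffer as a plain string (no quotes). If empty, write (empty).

After op 1 (delete): buf='OKCJK' cursor=0
After op 2 (end): buf='OKCJK' cursor=5
After op 3 (home): buf='OKCJK' cursor=0
After op 4 (delete): buf='KCJK' cursor=0
After op 5 (right): buf='KCJK' cursor=1
After op 6 (home): buf='KCJK' cursor=0
After op 7 (left): buf='KCJK' cursor=0
After op 8 (left): buf='KCJK' cursor=0
After op 9 (backspace): buf='KCJK' cursor=0
After op 10 (select(3,4) replace("V")): buf='KCJV' cursor=4
After op 11 (insert('Z')): buf='KCJVZ' cursor=5

Answer: KCJVZ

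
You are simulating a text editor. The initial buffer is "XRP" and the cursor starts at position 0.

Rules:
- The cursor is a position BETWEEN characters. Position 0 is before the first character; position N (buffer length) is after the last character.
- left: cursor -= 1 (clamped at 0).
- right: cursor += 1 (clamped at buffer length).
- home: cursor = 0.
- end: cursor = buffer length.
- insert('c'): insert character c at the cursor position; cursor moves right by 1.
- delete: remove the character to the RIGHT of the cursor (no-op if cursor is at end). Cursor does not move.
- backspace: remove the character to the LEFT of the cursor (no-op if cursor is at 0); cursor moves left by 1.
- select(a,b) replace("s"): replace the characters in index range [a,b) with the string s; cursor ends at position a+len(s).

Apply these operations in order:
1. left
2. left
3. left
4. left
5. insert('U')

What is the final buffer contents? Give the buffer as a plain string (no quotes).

After op 1 (left): buf='XRP' cursor=0
After op 2 (left): buf='XRP' cursor=0
After op 3 (left): buf='XRP' cursor=0
After op 4 (left): buf='XRP' cursor=0
After op 5 (insert('U')): buf='UXRP' cursor=1

Answer: UXRP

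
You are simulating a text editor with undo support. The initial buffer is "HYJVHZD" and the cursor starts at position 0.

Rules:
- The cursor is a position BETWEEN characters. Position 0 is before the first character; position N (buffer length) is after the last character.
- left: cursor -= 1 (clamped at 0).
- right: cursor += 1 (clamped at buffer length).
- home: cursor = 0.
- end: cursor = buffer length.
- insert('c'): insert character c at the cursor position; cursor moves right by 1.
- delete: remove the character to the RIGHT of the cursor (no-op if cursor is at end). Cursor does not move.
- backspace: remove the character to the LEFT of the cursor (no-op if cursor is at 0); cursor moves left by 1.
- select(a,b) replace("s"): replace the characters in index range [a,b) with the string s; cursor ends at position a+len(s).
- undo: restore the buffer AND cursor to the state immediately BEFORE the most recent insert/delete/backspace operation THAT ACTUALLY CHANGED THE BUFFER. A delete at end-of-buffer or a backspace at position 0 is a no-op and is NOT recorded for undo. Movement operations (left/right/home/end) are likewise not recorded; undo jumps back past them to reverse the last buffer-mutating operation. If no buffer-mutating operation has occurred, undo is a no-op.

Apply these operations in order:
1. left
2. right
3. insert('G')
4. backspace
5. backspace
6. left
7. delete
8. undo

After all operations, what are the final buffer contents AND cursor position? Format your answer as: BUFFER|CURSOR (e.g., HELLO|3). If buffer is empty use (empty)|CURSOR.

After op 1 (left): buf='HYJVHZD' cursor=0
After op 2 (right): buf='HYJVHZD' cursor=1
After op 3 (insert('G')): buf='HGYJVHZD' cursor=2
After op 4 (backspace): buf='HYJVHZD' cursor=1
After op 5 (backspace): buf='YJVHZD' cursor=0
After op 6 (left): buf='YJVHZD' cursor=0
After op 7 (delete): buf='JVHZD' cursor=0
After op 8 (undo): buf='YJVHZD' cursor=0

Answer: YJVHZD|0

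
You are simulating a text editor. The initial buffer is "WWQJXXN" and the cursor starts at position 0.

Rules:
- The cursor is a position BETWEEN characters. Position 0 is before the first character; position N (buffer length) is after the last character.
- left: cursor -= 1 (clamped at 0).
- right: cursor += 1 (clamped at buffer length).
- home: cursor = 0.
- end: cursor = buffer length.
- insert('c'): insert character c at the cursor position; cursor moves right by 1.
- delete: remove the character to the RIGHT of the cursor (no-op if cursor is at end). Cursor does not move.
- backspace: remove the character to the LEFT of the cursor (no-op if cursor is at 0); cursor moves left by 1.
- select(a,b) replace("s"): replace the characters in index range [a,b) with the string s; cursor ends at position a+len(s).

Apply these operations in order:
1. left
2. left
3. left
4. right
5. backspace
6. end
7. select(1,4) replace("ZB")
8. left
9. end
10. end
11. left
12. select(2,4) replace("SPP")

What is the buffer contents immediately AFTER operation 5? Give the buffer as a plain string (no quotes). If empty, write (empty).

Answer: WQJXXN

Derivation:
After op 1 (left): buf='WWQJXXN' cursor=0
After op 2 (left): buf='WWQJXXN' cursor=0
After op 3 (left): buf='WWQJXXN' cursor=0
After op 4 (right): buf='WWQJXXN' cursor=1
After op 5 (backspace): buf='WQJXXN' cursor=0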